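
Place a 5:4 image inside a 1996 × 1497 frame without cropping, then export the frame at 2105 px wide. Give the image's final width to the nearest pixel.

Fitted into 1996×1497, the image spans the height; its width is 1497 × 5/4 ≈ 1871.25 px.
The frame scales by 2105/1996 = 1.0546; 1871.25 × 1.0546 ≈ 1973.44 px.

1973 px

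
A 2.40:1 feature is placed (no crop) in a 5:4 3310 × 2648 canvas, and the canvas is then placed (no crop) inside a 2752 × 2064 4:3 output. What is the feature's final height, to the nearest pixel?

2.40:1 in 3310×2648: fills the width, so the feature is 3310.00 × 1379.17.
Second fit — the 5:4 canvas into 2752×2064 spans the height: 2580.00 × 2064.00 (×0.7795 from 3310×2648).
So the feature's height is 1379.17 × 0.7795 ≈ 1075.00.

1075 px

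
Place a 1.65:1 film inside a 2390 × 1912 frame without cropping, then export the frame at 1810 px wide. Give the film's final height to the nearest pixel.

1097 px

Fitted into 2390×1912, the film spans the width; its height is 2390 / 1.650 ≈ 1448.48 px.
The frame scales by 1810/2390 = 0.7573; 1448.48 × 0.7573 ≈ 1096.97 px.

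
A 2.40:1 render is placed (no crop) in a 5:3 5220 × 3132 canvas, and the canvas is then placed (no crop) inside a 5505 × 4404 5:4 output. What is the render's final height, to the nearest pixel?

Inside the 5220×3132 canvas the render is width-limited at 5220.00 × 2175.00.
5:3 in 5505×4404: fills the width, so the intermediate becomes 5505.00 × 3303.00 — a scale of ×1.0546.
So the render's height is 2175.00 × 1.0546 ≈ 2293.75.

2294 px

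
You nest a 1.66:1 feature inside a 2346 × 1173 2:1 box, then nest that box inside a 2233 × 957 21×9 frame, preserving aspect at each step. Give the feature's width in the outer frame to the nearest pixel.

Inside the 2346×1173 canvas the feature is height-limited at 1947.18 × 1173.00.
Second fit — the 2:1 canvas into 2233×957 spans the height: 1914.00 × 957.00 (×0.8159 from 2346×1173).
The feature scales with it: width 1947.18 × 0.8159 ≈ 1588.62.

1589 px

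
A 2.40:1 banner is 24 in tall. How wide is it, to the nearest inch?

Width = 24 × 2.400 = 57.60.

58 in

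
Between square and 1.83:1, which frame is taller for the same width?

square

square = 1 and 1.83; 1.83 > 1. The smaller width-to-height ratio is the taller frame.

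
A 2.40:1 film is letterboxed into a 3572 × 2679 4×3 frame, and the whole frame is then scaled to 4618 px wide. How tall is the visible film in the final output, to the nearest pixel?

In the 3572×2679 frame the film fills the width: height = 3572 / 2.400 ≈ 1488.33 px.
The frame scales by 4618/3572 = 1.2928; 1488.33 × 1.2928 ≈ 1924.17 px.

1924 px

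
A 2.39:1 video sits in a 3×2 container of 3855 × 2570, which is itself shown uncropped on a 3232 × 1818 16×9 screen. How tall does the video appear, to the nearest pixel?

First fit — 2.39:1 into 3855×2570 spans the width: 3855.00 × 1612.97.
Second fit — the 3×2 canvas into 3232×1818 spans the height: 2727.00 × 1818.00 (×0.7074 from 3855×2570).
The video scales with it: height 1612.97 × 0.7074 ≈ 1141.00.

1141 px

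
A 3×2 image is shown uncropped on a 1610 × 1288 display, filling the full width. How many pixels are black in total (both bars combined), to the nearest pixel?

That makes the image 1073.3333 px tall (1610 × 2/3).
Black = 1288 − 1073.3333 = 214.6667 px.
Bar area = 214.6667 × 1610 ≈ 345613 px.

345613 pixels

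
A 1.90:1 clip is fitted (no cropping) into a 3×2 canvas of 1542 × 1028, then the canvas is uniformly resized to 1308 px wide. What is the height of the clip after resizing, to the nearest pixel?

688 px

Fitted into 1542×1028, the clip spans the width; its height is 1542 / 1.900 ≈ 811.58 px.
Scaling 1542 → 1308 is ×0.8482, so the height becomes 811.58 × 0.8482 ≈ 688.42 px.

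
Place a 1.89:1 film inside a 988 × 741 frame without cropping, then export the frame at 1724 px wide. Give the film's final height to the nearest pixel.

Fitted into 988×741, the film spans the width; its height is 988 / 1.890 ≈ 522.75 px.
Resizing to 1724 px wide multiplies everything by 1.7449: 522.75 → 912.17 px.

912 px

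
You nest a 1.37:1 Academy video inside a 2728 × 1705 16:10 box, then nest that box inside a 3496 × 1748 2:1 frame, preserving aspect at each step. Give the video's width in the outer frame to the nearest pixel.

Inside the 2728×1705 canvas the video is height-limited at 2335.85 × 1705.00.
Second fit — the 16:10 canvas into 3496×1748 spans the height: 2796.80 × 1748.00 (×1.0252 from 2728×1705).
The video scales with it: width 2335.85 × 1.0252 ≈ 2394.76.

2395 px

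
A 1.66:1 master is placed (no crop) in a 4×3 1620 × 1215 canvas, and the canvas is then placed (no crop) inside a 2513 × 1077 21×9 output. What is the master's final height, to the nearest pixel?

865 px

1.66:1 in 1620×1215: fills the width, so the master is 1620.00 × 975.90.
The 4×3 canvas is height-limited in 2513×1077, giving 1436.00 × 1077.00; scale factor 0.8864.
Applying the same ×0.8864: 975.90 → 865.06.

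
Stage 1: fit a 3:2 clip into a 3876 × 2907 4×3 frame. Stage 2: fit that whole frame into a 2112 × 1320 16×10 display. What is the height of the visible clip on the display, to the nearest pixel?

First fit — 3:2 into 3876×2907 spans the width: 3876.00 × 2584.00.
Second fit — the 4×3 canvas into 2112×1320 spans the height: 1760.00 × 1320.00 (×0.4541 from 3876×2907).
Applying the same ×0.4541: 2584.00 → 1173.33.

1173 px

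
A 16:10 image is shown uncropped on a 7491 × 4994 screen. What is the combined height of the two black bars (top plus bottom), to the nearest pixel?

Since 1.600 > 1.500, the image is width-limited.
The image is 7491 × 10/16 ≈ 4681.88 px tall.
Leftover height: 4994 − 4681.88 = 312.12 px.

312 px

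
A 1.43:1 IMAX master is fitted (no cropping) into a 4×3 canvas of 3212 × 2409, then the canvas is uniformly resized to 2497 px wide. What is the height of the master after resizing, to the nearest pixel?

In the 3212×2409 frame the master fills the width: height = 3212 / 1.430 ≈ 2246.15 px.
Resizing to 2497 px wide multiplies everything by 0.7774: 2246.15 → 1746.15 px.

1746 px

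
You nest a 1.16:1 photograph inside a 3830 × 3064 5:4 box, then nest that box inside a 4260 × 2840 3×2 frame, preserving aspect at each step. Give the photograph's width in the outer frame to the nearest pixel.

Inside the 3830×3064 canvas the photograph is height-limited at 3554.24 × 3064.00.
Second fit — the 5:4 canvas into 4260×2840 spans the height: 3550.00 × 2840.00 (×0.9269 from 3830×3064).
The photograph scales with it: width 3554.24 × 0.9269 ≈ 3294.40.

3294 px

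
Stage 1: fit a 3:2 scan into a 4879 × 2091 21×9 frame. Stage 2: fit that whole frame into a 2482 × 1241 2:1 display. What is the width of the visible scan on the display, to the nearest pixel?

Inside the 4879×2091 canvas the scan is height-limited at 3136.50 × 2091.00.
Second fit — the 21×9 canvas into 2482×1241 spans the width: 2482.00 × 1063.71 (×0.5087 from 4879×2091).
So the scan's width is 3136.50 × 0.5087 ≈ 1595.57.

1596 px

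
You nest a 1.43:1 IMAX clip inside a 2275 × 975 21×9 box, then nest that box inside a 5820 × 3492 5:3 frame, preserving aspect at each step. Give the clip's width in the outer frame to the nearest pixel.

Inside the 2275×975 canvas the clip is height-limited at 1394.25 × 975.00.
Second fit — the 21×9 canvas into 5820×3492 spans the width: 5820.00 × 2494.29 (×2.5582 from 2275×975).
Applying the same ×2.5582: 1394.25 → 3566.83.

3567 px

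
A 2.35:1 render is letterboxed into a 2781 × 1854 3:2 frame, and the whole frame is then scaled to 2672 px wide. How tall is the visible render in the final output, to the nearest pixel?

1137 px

Fitted into 2781×1854, the render spans the width; its height is 2781 / 2.350 ≈ 1183.40 px.
Resizing to 2672 px wide multiplies everything by 0.9608: 1183.40 → 1137.02 px.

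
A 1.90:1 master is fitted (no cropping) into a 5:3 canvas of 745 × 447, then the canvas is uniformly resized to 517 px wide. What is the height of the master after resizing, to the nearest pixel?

At 745×447 the master is width-limited, so height = 745 / 1.900 ≈ 392.11 px.
Scaling 745 → 517 is ×0.6940, so the height becomes 392.11 × 0.6940 ≈ 272.11 px.

272 px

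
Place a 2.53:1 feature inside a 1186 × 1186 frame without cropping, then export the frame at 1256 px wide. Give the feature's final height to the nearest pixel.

496 px

Fitted into 1186×1186, the feature spans the width; its height is 1186 / 2.530 ≈ 468.77 px.
Resizing to 1256 px wide multiplies everything by 1.0590: 468.77 → 496.44 px.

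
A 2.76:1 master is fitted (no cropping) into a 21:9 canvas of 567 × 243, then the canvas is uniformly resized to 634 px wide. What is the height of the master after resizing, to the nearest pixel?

230 px

At 567×243 the master is width-limited, so height = 567 / 2.760 ≈ 205.43 px.
The frame scales by 634/567 = 1.1182; 205.43 × 1.1182 ≈ 229.71 px.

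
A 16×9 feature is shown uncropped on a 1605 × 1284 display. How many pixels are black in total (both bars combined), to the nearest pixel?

611806 pixels

16×9 is wider than 5:4, so it spans the full width.
Content height = 1605 × 9/16 ≈ 902.8125 px.
1284 − 902.8125 = 381.1875 px of bars.
Bar area = 381.1875 × 1605 ≈ 611806 px.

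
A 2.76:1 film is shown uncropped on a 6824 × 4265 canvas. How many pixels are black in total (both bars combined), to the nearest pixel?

2.76:1 (2.760) > 16×10 (1.600), so the film fills the width.
That makes the image 2472.4638 px tall (6824 / 2.760).
Black = 4265 − 2472.4638 = 1792.5362 px.
That's 1792.5362 × 6824 ≈ 12232267 black pixels.

12232267 pixels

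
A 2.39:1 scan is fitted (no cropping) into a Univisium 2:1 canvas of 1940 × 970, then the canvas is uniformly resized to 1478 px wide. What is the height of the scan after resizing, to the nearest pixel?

618 px

In the 1940×970 frame the scan fills the width: height = 1940 / 2.390 ≈ 811.72 px.
The frame scales by 1478/1940 = 0.7619; 811.72 × 0.7619 ≈ 618.41 px.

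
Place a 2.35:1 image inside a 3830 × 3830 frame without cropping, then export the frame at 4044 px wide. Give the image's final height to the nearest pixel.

1721 px

Fitted into 3830×3830, the image spans the width; its height is 3830 / 2.350 ≈ 1629.79 px.
Scaling 3830 → 4044 is ×1.0559, so the height becomes 1629.79 × 1.0559 ≈ 1720.85 px.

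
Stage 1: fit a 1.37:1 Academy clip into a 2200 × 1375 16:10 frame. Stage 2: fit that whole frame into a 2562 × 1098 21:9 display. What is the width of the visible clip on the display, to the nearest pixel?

1504 px

First fit — 1.37:1 Academy into 2200×1375 spans the height: 1883.75 × 1375.00.
16:10 in 2562×1098: fills the height, so the intermediate becomes 1756.80 × 1098.00 — a scale of ×0.7985.
Applying the same ×0.7985: 1883.75 → 1504.26.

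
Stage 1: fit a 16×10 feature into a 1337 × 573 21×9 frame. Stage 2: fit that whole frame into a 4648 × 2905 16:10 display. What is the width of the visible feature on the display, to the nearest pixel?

3187 px

First fit — 16×10 into 1337×573 spans the height: 916.80 × 573.00.
The 21×9 canvas is width-limited in 4648×2905, giving 4648.00 × 1992.00; scale factor 3.4764.
Applying the same ×3.4764: 916.80 → 3187.20.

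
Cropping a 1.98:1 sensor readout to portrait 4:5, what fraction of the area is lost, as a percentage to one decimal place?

portrait 4:5 is narrower than 1.98:1, so the crop keeps the full height and trims the width.
(0.800)/(1.980) ≈ 0.404 of the area survives, leaving 59.60% discarded.

59.6%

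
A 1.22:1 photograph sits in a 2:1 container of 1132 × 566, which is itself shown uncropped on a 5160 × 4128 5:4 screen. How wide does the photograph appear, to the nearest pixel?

Inside the 1132×566 canvas the photograph is height-limited at 690.52 × 566.00.
2:1 in 5160×4128: fills the width, so the intermediate becomes 5160.00 × 2580.00 — a scale of ×4.5583.
So the photograph's width is 690.52 × 4.5583 ≈ 3147.60.

3148 px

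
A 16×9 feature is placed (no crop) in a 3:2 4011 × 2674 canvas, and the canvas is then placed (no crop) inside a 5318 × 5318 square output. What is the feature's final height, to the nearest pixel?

2991 px

First fit — 16×9 into 4011×2674 spans the width: 4011.00 × 2256.19.
Second fit — the 3:2 canvas into 5318×5318 spans the width: 5318.00 × 3545.33 (×1.3259 from 4011×2674).
So the feature's height is 2256.19 × 1.3259 ≈ 2991.38.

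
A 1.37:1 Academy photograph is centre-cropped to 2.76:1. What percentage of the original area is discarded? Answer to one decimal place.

50.4%

Going from 1.37:1 Academy to 2.76:1 means cutting height while keeping width.
(1.370)/(2.760) ≈ 0.496 of the area survives, leaving 50.36% discarded.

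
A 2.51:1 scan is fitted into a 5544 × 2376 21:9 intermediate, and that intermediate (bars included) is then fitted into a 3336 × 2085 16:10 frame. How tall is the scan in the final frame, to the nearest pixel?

1329 px

First fit — 2.51:1 into 5544×2376 spans the width: 5544.00 × 2208.76.
Second fit — the 21:9 canvas into 3336×2085 spans the width: 3336.00 × 1429.71 (×0.6017 from 5544×2376).
So the scan's height is 2208.76 × 0.6017 ≈ 1329.08.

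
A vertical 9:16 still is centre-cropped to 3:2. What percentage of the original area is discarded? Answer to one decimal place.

Going from vertical 9:16 to 3:2 means cutting height while keeping width.
Fraction kept = (0.562)/(1.500) ≈ 37.50%, so 62.50% is lost.

62.5%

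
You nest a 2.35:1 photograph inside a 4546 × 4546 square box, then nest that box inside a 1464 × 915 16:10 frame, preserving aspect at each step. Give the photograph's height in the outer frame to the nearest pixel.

2.35:1 in 4546×4546: fills the width, so the photograph is 4546.00 × 1934.47.
The square canvas is height-limited in 1464×915, giving 915.00 × 915.00; scale factor 0.2013.
The photograph scales with it: height 1934.47 × 0.2013 ≈ 389.36.

389 px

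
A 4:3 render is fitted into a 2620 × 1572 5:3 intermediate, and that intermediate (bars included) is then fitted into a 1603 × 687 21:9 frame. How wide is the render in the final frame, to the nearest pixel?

916 px

Inside the 2620×1572 canvas the render is height-limited at 2096.00 × 1572.00.
Second fit — the 5:3 canvas into 1603×687 spans the height: 1145.00 × 687.00 (×0.4370 from 2620×1572).
So the render's width is 2096.00 × 0.4370 ≈ 916.00.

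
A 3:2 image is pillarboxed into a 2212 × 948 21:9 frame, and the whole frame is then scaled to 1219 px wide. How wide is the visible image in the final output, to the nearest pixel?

At 2212×948 the image is height-limited, so width = 948 × 3/2 ≈ 1422.00 px.
The frame scales by 1219/2212 = 0.5511; 1422.00 × 0.5511 ≈ 783.64 px.

784 px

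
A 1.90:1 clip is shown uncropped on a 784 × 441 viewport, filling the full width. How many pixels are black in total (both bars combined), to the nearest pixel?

Content height = 784 / 1.900 ≈ 412.6316 px.
441 − 412.6316 = 28.3684 px of bars.
Bar area = 28.3684 × 784 ≈ 22241 px.

22241 pixels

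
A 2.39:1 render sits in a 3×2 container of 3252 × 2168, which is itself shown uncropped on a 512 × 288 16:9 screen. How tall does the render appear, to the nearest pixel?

181 px

Inside the 3252×2168 canvas the render is width-limited at 3252.00 × 1360.67.
Second fit — the 3×2 canvas into 512×288 spans the height: 432.00 × 288.00 (×0.1328 from 3252×2168).
The render scales with it: height 1360.67 × 0.1328 ≈ 180.75.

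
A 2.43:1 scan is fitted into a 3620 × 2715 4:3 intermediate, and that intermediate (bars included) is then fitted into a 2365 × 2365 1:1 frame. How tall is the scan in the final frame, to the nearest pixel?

2.43:1 in 3620×2715: fills the width, so the scan is 3620.00 × 1489.71.
4:3 in 2365×2365: fills the width, so the intermediate becomes 2365.00 × 1773.75 — a scale of ×0.6533.
The scan scales with it: height 1489.71 × 0.6533 ≈ 973.25.

973 px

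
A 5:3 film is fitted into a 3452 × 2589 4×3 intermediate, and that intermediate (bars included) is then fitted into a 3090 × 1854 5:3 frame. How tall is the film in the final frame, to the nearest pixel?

1483 px

5:3 in 3452×2589: fills the width, so the film is 3452.00 × 2071.20.
The 4×3 canvas is height-limited in 3090×1854, giving 2472.00 × 1854.00; scale factor 0.7161.
Applying the same ×0.7161: 2071.20 → 1483.20.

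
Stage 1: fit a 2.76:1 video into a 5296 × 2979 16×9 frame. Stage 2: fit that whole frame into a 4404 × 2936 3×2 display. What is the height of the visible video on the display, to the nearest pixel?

1596 px

First fit — 2.76:1 into 5296×2979 spans the width: 5296.00 × 1918.84.
16×9 in 4404×2936: fills the width, so the intermediate becomes 4404.00 × 2477.25 — a scale of ×0.8316.
Applying the same ×0.8316: 1918.84 → 1595.65.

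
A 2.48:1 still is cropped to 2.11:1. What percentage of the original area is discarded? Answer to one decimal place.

The height stays; only width is cut (since 2.11:1 is narrower than 2.48:1).
Fraction kept = (2.110)/(2.480) ≈ 85.08%, so 14.92% is lost.

14.9%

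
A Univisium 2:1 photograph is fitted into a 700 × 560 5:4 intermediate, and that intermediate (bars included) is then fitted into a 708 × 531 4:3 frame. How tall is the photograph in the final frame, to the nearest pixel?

332 px

First fit — Univisium 2:1 into 700×560 spans the width: 700.00 × 350.00.
Second fit — the 5:4 canvas into 708×531 spans the height: 663.75 × 531.00 (×0.9482 from 700×560).
The photograph scales with it: height 350.00 × 0.9482 ≈ 331.88.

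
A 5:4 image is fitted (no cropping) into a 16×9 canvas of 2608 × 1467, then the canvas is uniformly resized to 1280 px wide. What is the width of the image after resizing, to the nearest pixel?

Fitted into 2608×1467, the image spans the height; its width is 1467 × 5/4 ≈ 1833.75 px.
Scaling 2608 → 1280 is ×0.4908, so the width becomes 1833.75 × 0.4908 ≈ 900.00 px.

900 px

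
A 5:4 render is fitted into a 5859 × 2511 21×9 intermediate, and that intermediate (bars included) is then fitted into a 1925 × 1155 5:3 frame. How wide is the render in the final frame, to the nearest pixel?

1031 px

5:4 in 5859×2511: fills the height, so the render is 3138.75 × 2511.00.
Second fit — the 21×9 canvas into 1925×1155 spans the width: 1925.00 × 825.00 (×0.3286 from 5859×2511).
So the render's width is 3138.75 × 0.3286 ≈ 1031.25.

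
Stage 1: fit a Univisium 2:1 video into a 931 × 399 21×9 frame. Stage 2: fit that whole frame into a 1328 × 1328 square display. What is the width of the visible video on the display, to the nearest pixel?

1138 px

First fit — Univisium 2:1 into 931×399 spans the height: 798.00 × 399.00.
21×9 in 1328×1328: fills the width, so the intermediate becomes 1328.00 × 569.14 — a scale of ×1.4264.
So the video's width is 798.00 × 1.4264 ≈ 1138.29.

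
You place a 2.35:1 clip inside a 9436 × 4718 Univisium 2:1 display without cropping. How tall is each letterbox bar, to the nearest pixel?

Since 2.350 > 2.000, the clip is width-limited.
Content height = 9436 / 2.350 ≈ 4015.32 px.
Leftover height: 4718 − 4015.32 = 702.68 px → 351.34 each side.

351 px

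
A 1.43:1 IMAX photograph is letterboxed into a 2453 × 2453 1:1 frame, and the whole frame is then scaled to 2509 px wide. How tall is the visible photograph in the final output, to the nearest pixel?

1755 px

In the 2453×2453 frame the photograph fills the width: height = 2453 / 1.430 ≈ 1715.38 px.
The frame scales by 2509/2453 = 1.0228; 1715.38 × 1.0228 ≈ 1754.55 px.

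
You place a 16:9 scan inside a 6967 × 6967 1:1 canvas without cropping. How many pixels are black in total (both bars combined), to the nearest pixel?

21235851 pixels

16:9 (1.778) > 1:1 (1.000), so the scan fills the width.
Content height = 6967 × 9/16 ≈ 3918.9375 px.
6967 − 3918.9375 = 3048.0625 px of bars.
Bar area = 3048.0625 × 6967 ≈ 21235851 px.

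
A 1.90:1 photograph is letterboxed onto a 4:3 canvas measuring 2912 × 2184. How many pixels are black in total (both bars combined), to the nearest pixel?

1.90:1 is wider than 4:3, so it spans the full width.
That makes the image 1532.6316 px tall (2912 / 1.900).
2184 − 1532.6316 = 651.3684 px of bars.
Across the 2912-px span: 651.3684 × 2912 ≈ 1896785 px.

1896785 pixels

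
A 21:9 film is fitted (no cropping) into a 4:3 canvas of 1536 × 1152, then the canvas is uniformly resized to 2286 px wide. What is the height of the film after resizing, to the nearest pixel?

At 1536×1152 the film is width-limited, so height = 1536 × 9/21 ≈ 658.29 px.
Resizing to 2286 px wide multiplies everything by 1.4883: 658.29 → 979.71 px.

980 px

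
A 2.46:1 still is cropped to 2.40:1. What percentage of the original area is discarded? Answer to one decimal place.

2.4%

Going from 2.46:1 to 2.40:1 means cutting width while keeping height.
(2.400)/(2.460) ≈ 0.976 of the area survives, leaving 2.44% discarded.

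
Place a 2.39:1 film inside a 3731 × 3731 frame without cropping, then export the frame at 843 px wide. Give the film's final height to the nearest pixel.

In the 3731×3731 frame the film fills the width: height = 3731 / 2.390 ≈ 1561.09 px.
The frame scales by 843/3731 = 0.2259; 1561.09 × 0.2259 ≈ 352.72 px.

353 px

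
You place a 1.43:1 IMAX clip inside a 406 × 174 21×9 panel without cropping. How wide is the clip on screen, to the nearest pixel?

1.43:1 IMAX is narrower than 21×9, so it spans the full height.
That makes the image 248.82 px wide (174 × 1.430).

249 px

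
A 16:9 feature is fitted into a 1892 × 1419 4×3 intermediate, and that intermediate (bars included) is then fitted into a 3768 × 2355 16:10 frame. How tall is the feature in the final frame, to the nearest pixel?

Inside the 1892×1419 canvas the feature is width-limited at 1892.00 × 1064.25.
The 4×3 canvas is height-limited in 3768×2355, giving 3140.00 × 2355.00; scale factor 1.6596.
The feature scales with it: height 1064.25 × 1.6596 ≈ 1766.25.

1766 px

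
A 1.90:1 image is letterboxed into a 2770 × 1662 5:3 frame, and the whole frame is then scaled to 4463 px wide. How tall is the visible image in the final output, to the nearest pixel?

Fitted into 2770×1662, the image spans the width; its height is 2770 / 1.900 ≈ 1457.89 px.
Resizing to 4463 px wide multiplies everything by 1.6112: 1457.89 → 2348.95 px.

2349 px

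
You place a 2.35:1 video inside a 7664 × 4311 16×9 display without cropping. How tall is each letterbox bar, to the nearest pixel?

525 px

Since 2.350 > 1.778, the video is width-limited.
That makes the image 3261.28 px tall (7664 / 2.350).
4311 − 3261.28 = 1049.72 px of bars (524.86 each).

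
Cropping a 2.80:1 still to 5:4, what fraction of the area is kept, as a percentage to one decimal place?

44.6%

Going from 2.80:1 to 5:4 means cutting width while keeping height.
Fraction kept = (1.250)/(2.800) ≈ 44.64%.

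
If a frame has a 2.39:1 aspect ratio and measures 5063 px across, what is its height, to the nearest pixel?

At 2.39:1, 5063 / 2.390 ≈ 2118.41.

2118 px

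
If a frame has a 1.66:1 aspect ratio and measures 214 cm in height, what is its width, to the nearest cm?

Width = 214 × 1.660 = 355.24.

355 cm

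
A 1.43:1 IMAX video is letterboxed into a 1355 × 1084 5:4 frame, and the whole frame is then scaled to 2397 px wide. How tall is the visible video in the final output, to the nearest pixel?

Fitted into 1355×1084, the video spans the width; its height is 1355 / 1.430 ≈ 947.55 px.
Resizing to 2397 px wide multiplies everything by 1.7690: 947.55 → 1676.22 px.

1676 px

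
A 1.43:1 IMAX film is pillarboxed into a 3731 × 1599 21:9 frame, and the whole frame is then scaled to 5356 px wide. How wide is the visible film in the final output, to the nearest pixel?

Fitted into 3731×1599, the film spans the height; its width is 1599 × 1.430 ≈ 2286.57 px.
The frame scales by 5356/3731 = 1.4355; 2286.57 × 1.4355 ≈ 3282.46 px.

3282 px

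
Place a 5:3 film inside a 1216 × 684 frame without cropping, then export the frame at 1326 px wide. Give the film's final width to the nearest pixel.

At 1216×684 the film is height-limited, so width = 684 × 5/3 ≈ 1140.00 px.
The frame scales by 1326/1216 = 1.0905; 1140.00 × 1.0905 ≈ 1243.12 px.

1243 px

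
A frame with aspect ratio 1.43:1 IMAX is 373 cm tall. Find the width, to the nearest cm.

Width = 373 × 1.430 = 533.39.

533 cm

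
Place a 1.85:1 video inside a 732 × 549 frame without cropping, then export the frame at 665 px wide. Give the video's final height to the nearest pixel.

359 px

Fitted into 732×549, the video spans the width; its height is 732 / 1.850 ≈ 395.68 px.
The frame scales by 665/732 = 0.9085; 395.68 × 0.9085 ≈ 359.46 px.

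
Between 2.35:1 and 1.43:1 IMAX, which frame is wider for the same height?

2.35:1

2.35 and 1.43; 2.35 > 1.43.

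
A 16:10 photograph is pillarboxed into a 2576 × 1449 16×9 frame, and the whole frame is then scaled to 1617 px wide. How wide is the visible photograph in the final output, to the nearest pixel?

At 2576×1449 the photograph is height-limited, so width = 1449 × 16/10 ≈ 2318.40 px.
Scaling 2576 → 1617 is ×0.6277, so the width becomes 2318.40 × 0.6277 ≈ 1455.30 px.

1455 px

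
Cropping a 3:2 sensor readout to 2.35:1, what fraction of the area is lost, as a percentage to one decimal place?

2.35:1 is wider than 3:2, so the crop keeps the full width and trims the height.
(1.500)/(2.350) ≈ 0.638 of the area survives, leaving 36.17% discarded.

36.2%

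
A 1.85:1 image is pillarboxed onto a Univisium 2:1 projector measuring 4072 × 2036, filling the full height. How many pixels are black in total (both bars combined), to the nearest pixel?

That makes the image 3766.6000 px wide (2036 × 1.850).
Black = 4072 − 3766.6000 = 305.4000 px.
Across the 2036-px span: 305.4000 × 2036 ≈ 621794 px.

621794 pixels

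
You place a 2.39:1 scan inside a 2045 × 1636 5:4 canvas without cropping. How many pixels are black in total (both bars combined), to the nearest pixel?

2.39:1 (2.390) > 5:4 (1.250), so the scan fills the width.
Content height = 2045 / 2.390 ≈ 855.6485 px.
Leftover height: 1636 − 855.6485 = 780.3515 px.
Bar area = 780.3515 × 2045 ≈ 1595819 px.

1595819 pixels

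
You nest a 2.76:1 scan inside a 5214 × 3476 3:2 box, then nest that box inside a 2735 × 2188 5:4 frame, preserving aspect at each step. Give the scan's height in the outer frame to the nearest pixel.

991 px

2.76:1 in 5214×3476: fills the width, so the scan is 5214.00 × 1889.13.
Second fit — the 3:2 canvas into 2735×2188 spans the width: 2735.00 × 1823.33 (×0.5245 from 5214×3476).
Applying the same ×0.5245: 1889.13 → 990.94.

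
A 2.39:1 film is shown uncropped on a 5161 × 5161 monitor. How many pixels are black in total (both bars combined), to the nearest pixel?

15491184 pixels

2.39:1 (2.390) > square (1.000), so the film fills the width.
The film is 5161 / 2.390 ≈ 2159.4142 px tall.
Black = 5161 − 2159.4142 = 3001.5858 px.
Across the 5161-px span: 3001.5858 × 5161 ≈ 15491184 px.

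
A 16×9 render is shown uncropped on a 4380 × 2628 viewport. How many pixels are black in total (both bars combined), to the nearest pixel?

16×9 is wider than 5:3, so it spans the full width.
Content height = 4380 × 9/16 ≈ 2463.7500 px.
2628 − 2463.7500 = 164.2500 px of bars.
That's 164.2500 × 4380 ≈ 719415 black pixels.

719415 pixels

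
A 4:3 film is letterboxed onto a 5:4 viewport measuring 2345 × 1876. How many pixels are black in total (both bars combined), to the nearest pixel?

4:3 is wider than 5:4, so it spans the full width.
Content height = 2345 × 3/4 ≈ 1758.7500 px.
Black = 1876 − 1758.7500 = 117.2500 px.
Across the 2345-px span: 117.2500 × 2345 ≈ 274951 px.

274951 pixels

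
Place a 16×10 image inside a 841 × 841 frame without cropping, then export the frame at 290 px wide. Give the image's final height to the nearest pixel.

In the 841×841 frame the image fills the width: height = 841 × 10/16 ≈ 525.62 px.
The frame scales by 290/841 = 0.3448; 525.62 × 0.3448 ≈ 181.25 px.

181 px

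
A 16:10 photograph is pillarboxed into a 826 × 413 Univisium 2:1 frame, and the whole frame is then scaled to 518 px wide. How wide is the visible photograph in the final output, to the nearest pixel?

414 px

Fitted into 826×413, the photograph spans the height; its width is 413 × 16/10 ≈ 660.80 px.
Scaling 826 → 518 is ×0.6271, so the width becomes 660.80 × 0.6271 ≈ 414.40 px.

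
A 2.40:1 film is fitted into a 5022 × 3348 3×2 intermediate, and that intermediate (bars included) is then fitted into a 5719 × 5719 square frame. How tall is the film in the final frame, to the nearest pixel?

2383 px

Inside the 5022×3348 canvas the film is width-limited at 5022.00 × 2092.50.
Second fit — the 3×2 canvas into 5719×5719 spans the width: 5719.00 × 3812.67 (×1.1388 from 5022×3348).
Applying the same ×1.1388: 2092.50 → 2382.92.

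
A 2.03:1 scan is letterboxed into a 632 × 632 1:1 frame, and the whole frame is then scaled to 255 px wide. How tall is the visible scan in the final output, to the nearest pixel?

At 632×632 the scan is width-limited, so height = 632 / 2.030 ≈ 311.33 px.
The frame scales by 255/632 = 0.4035; 311.33 × 0.4035 ≈ 125.62 px.

126 px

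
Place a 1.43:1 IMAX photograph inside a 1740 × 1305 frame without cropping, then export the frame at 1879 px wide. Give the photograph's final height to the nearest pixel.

In the 1740×1305 frame the photograph fills the width: height = 1740 / 1.430 ≈ 1216.78 px.
Resizing to 1879 px wide multiplies everything by 1.0799: 1216.78 → 1313.99 px.

1314 px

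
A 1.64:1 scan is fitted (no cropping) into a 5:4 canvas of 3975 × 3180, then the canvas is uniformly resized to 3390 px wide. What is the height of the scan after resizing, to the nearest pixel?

2067 px

Fitted into 3975×3180, the scan spans the width; its height is 3975 / 1.640 ≈ 2423.78 px.
Scaling 3975 → 3390 is ×0.8528, so the height becomes 2423.78 × 0.8528 ≈ 2067.07 px.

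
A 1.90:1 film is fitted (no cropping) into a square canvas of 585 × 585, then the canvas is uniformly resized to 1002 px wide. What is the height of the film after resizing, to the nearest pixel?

527 px

Fitted into 585×585, the film spans the width; its height is 585 / 1.900 ≈ 307.89 px.
The frame scales by 1002/585 = 1.7128; 307.89 × 1.7128 ≈ 527.37 px.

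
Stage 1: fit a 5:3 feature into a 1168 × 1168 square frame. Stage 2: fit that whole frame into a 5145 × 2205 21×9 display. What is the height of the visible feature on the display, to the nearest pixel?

1323 px

First fit — 5:3 into 1168×1168 spans the width: 1168.00 × 700.80.
square in 5145×2205: fills the height, so the intermediate becomes 2205.00 × 2205.00 — a scale of ×1.8878.
The feature scales with it: height 700.80 × 1.8878 ≈ 1323.00.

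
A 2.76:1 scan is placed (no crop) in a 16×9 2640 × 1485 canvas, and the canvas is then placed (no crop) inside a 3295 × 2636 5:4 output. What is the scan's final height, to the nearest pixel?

1194 px

Inside the 2640×1485 canvas the scan is width-limited at 2640.00 × 956.52.
Second fit — the 16×9 canvas into 3295×2636 spans the width: 3295.00 × 1853.44 (×1.2481 from 2640×1485).
So the scan's height is 956.52 × 1.2481 ≈ 1193.84.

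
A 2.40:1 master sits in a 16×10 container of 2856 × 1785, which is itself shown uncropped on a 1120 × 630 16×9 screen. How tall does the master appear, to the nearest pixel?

420 px

2.40:1 in 2856×1785: fills the width, so the master is 2856.00 × 1190.00.
The 16×10 canvas is height-limited in 1120×630, giving 1008.00 × 630.00; scale factor 0.3529.
The master scales with it: height 1190.00 × 0.3529 ≈ 420.00.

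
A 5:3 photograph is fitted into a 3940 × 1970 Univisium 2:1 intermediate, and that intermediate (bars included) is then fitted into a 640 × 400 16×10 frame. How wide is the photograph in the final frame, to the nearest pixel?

5:3 in 3940×1970: fills the height, so the photograph is 3283.33 × 1970.00.
The Univisium 2:1 canvas is width-limited in 640×400, giving 640.00 × 320.00; scale factor 0.1624.
The photograph scales with it: width 3283.33 × 0.1624 ≈ 533.33.

533 px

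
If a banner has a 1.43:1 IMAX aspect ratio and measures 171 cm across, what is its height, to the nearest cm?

120 cm

Height = 171 / 1.430 = 119.58.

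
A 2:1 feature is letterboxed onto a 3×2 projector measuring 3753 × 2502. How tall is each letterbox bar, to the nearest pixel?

2:1 (2.000) > 3×2 (1.500), so the feature fills the width.
The feature is 3753 × 1/2 ≈ 1876.50 px tall.
Leftover height: 2502 − 1876.50 = 625.50 px → 312.75 each side.

313 px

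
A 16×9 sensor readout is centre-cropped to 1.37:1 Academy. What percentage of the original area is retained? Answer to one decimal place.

77.1%

Going from 16×9 to 1.37:1 Academy means cutting width while keeping height.
(1.370)/(1.778) ≈ 0.771 of the area survives.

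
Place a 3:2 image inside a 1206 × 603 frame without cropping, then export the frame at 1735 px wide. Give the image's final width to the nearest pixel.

At 1206×603 the image is height-limited, so width = 603 × 3/2 ≈ 904.50 px.
Scaling 1206 → 1735 is ×1.4386, so the width becomes 904.50 × 1.4386 ≈ 1301.25 px.

1301 px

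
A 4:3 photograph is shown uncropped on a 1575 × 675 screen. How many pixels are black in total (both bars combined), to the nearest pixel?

Since 1.333 < 2.333, the photograph is height-limited.
That makes the image 900.0000 px wide (675 × 4/3).
Black = 1575 − 900.0000 = 675.0000 px.
Bar area = 675.0000 × 675 ≈ 455625 px.

455625 pixels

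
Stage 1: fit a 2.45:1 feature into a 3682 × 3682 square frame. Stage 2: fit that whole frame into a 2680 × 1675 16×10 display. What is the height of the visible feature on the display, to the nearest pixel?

First fit — 2.45:1 into 3682×3682 spans the width: 3682.00 × 1502.86.
Second fit — the square canvas into 2680×1675 spans the height: 1675.00 × 1675.00 (×0.4549 from 3682×3682).
The feature scales with it: height 1502.86 × 0.4549 ≈ 683.67.

684 px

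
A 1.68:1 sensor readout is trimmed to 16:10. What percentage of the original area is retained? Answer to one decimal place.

16:10 is narrower than 1.68:1, so the crop keeps the full height and trims the width.
Area ratio = (1.600)/(1.680) = 95.24% retained.

95.2%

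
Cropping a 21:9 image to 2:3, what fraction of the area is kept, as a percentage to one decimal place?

28.6%

Going from 21:9 to 2:3 means cutting width while keeping height.
(0.667)/(2.333) ≈ 0.286 of the area survives.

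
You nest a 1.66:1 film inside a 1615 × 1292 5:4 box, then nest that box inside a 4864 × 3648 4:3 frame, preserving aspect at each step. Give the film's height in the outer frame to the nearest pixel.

1.66:1 in 1615×1292: fills the width, so the film is 1615.00 × 972.89.
The 5:4 canvas is height-limited in 4864×3648, giving 4560.00 × 3648.00; scale factor 2.8235.
So the film's height is 972.89 × 2.8235 ≈ 2746.99.

2747 px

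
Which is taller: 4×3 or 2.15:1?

4×3

4×3 = 1.333 and 2.15; 2.15 > 1.333. The smaller width-to-height ratio is the taller frame.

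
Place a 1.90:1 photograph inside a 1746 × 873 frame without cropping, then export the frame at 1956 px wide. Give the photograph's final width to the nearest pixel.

1858 px

In the 1746×873 frame the photograph fills the height: width = 873 × 1.900 ≈ 1658.70 px.
The frame scales by 1956/1746 = 1.1203; 1658.70 × 1.1203 ≈ 1858.20 px.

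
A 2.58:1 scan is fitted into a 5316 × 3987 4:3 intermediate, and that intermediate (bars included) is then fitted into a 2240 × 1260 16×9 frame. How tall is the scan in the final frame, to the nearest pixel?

First fit — 2.58:1 into 5316×3987 spans the width: 5316.00 × 2060.47.
The 4:3 canvas is height-limited in 2240×1260, giving 1680.00 × 1260.00; scale factor 0.3160.
Applying the same ×0.3160: 2060.47 → 651.16.

651 px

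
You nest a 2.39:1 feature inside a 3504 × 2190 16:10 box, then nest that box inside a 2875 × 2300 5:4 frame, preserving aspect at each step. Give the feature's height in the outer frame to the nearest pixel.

Inside the 3504×2190 canvas the feature is width-limited at 3504.00 × 1466.11.
16:10 in 2875×2300: fills the width, so the intermediate becomes 2875.00 × 1796.88 — a scale of ×0.8205.
So the feature's height is 1466.11 × 0.8205 ≈ 1202.93.

1203 px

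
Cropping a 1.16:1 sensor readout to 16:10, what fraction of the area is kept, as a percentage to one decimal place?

72.5%

The width stays; only height is cut (since 16:10 is wider than 1.16:1).
Fraction kept = (1.160)/(1.600) ≈ 72.50%.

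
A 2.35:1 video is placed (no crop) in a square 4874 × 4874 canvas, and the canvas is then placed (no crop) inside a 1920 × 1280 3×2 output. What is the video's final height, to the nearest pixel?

First fit — 2.35:1 into 4874×4874 spans the width: 4874.00 × 2074.04.
The square canvas is height-limited in 1920×1280, giving 1280.00 × 1280.00; scale factor 0.2626.
The video scales with it: height 2074.04 × 0.2626 ≈ 544.68.

545 px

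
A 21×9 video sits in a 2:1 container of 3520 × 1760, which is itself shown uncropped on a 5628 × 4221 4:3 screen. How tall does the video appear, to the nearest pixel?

2412 px

Inside the 3520×1760 canvas the video is width-limited at 3520.00 × 1508.57.
Second fit — the 2:1 canvas into 5628×4221 spans the width: 5628.00 × 2814.00 (×1.5989 from 3520×1760).
Applying the same ×1.5989: 1508.57 → 2412.00.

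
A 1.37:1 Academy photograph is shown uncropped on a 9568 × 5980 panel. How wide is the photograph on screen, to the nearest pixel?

8193 px

1.37:1 Academy (1.370) < 16:10 (1.600), so the photograph fills the height.
That makes the image 8192.60 px wide (5980 × 1.370).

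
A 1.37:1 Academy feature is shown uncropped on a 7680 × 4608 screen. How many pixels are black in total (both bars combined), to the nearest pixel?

6299320 pixels

1.37:1 Academy (1.370) < 5:3 (1.667), so the feature fills the height.
Content width = 4608 × 1.370 ≈ 6312.9600 px.
7680 − 6312.9600 = 1367.0400 px of bars.
That's 1367.0400 × 4608 ≈ 6299320 black pixels.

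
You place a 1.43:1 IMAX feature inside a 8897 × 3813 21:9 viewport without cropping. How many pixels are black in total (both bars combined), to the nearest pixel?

13133535 pixels

1.43:1 IMAX (1.430) < 21:9 (2.333), so the feature fills the height.
Content width = 3813 × 1.430 ≈ 5452.5900 px.
Black = 8897 − 5452.5900 = 3444.4100 px.
Across the 3813-px span: 3444.4100 × 3813 ≈ 13133535 px.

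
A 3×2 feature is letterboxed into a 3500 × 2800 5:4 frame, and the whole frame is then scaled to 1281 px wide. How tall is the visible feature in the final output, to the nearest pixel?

In the 3500×2800 frame the feature fills the width: height = 3500 × 2/3 ≈ 2333.33 px.
The frame scales by 1281/3500 = 0.3660; 2333.33 × 0.3660 ≈ 854.00 px.

854 px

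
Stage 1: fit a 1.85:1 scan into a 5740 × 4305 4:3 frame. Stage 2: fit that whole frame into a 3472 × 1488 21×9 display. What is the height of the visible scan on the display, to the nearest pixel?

First fit — 1.85:1 into 5740×4305 spans the width: 5740.00 × 3102.70.
Second fit — the 4:3 canvas into 3472×1488 spans the height: 1984.00 × 1488.00 (×0.3456 from 5740×4305).
So the scan's height is 3102.70 × 0.3456 ≈ 1072.43.

1072 px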